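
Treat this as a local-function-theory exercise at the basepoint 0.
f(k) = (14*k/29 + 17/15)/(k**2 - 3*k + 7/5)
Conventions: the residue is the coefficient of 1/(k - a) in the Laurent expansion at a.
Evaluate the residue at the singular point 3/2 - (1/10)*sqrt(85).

The factor k**2 - 3*k + 7/5 splits as (k - a)(k - a') with a = 3/2 - (1/10)*sqrt(85), a' = 3/2 + (1/10)*sqrt(85). At the order-1 pole a set g(k) = (k - a)*f(k) = [14*k/29 + 17/15] / (k - a').
Simple pole: residue = g(a) at a = 3/2 - (1/10)*sqrt(85), which is 7/29 - (808/7395)*sqrt(85).

The residue is 7/29 - (808/7395)*sqrt(85).


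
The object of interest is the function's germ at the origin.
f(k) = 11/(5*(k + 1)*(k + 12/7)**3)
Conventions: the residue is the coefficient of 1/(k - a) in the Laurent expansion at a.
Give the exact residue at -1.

At the order-1 pole -1 set g(k) = (k - (-1))*f(k) = 11/(5*(k + 12/7)**3).
Simple pole: residue = g(a) at a = -1, which is 3773/625.

The residue is 3773/625.


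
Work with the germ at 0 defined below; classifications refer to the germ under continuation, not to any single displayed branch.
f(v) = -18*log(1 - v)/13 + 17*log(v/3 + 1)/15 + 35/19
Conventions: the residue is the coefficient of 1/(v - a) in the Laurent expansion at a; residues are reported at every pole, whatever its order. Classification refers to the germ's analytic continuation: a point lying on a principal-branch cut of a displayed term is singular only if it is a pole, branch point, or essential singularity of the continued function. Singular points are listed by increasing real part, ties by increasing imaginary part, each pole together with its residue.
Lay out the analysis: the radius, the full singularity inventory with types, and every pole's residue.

Radius of convergence at 0: 1.
At -3: a logarithmic branch point.
At 1: a logarithmic branch point.

Branch term (17/15)*log(1 - v/(-3)): its argument vanishes at v = -3, a logarithmic branch point, modulus 3.
Branch term (-18/13)*log(1 - v/(1)): its argument vanishes at v = 1, a logarithmic branch point, modulus 1.
The radius of convergence is the smallest modulus among the singular points: 1.
List the singular points by increasing real part (a conjugate pair: the negative imaginary part first).


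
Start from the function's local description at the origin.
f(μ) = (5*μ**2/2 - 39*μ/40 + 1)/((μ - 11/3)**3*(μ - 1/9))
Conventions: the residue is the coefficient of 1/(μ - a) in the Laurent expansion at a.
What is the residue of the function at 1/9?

The residue is -26901/1310720.

At the order-1 pole 1/9 set g(μ) = (μ - (1/9))*f(μ) = (5*μ**2/2 - 39*μ/40 + 1)/(μ - 11/3)**3.
Simple pole: residue = g(a) at a = 1/9, which is -26901/1310720.


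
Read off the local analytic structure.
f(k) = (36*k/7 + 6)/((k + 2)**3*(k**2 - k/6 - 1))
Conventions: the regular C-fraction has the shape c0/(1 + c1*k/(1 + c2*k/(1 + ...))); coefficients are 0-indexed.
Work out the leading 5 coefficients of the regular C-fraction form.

Taylor coefficients (expand at 0): a_0 = -3/4, a_1 = 17/28, a_2 = -85/84, a_3 = 755/1008, a_4 = -12535/12096.
c0 = a_0 = -3/4. Peel one level at a time: if S = 1 + c*k/S' with S'(0) = 1, then c is the k-coefficient of S and S' = c*k/(S - 1).
S_1 = c0/f = 1 + (17/21)*k + (-34/49)*k^2 + ...; c1 = 17/21.
S_2 = c1*k/(S_1 - 1) = 1 + (6/7)*k + (105/68)*k^2 + ...; c2 = 6/7.
S_3 = c2*k/(S_2 - 1) = 1 + (-245/136)*k + (36085/55488)*k^2 + ...; c3 = -245/136.
S_4 = c3*k/(S_3 - 1) = 1 + (1031/2856)*k + ...; c4 = 1031/2856.

The regular C-fraction coefficients are [-3/4, 17/21, 6/7, -245/136, 1031/2856].


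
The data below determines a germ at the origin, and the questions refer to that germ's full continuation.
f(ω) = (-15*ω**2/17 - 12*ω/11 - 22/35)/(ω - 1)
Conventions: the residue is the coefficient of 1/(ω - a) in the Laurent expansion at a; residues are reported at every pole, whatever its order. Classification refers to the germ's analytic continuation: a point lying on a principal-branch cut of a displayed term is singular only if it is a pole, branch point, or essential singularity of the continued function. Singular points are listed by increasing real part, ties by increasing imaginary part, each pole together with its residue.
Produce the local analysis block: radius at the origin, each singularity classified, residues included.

Radius of convergence at 0: 1.
At 1: a pole of order 1; residue -17029/6545.

Denominator factor (ω - 1): pole of order 1 at 1, modulus 1.
The radius of convergence is the smallest modulus among the singular points: 1.
At the order-1 pole 1 set g(ω) = (ω - (1))*f(ω) = -15*ω**2/17 - 12*ω/11 - 22/35.
Simple pole: residue = g(a) at a = 1, which is -17029/6545.


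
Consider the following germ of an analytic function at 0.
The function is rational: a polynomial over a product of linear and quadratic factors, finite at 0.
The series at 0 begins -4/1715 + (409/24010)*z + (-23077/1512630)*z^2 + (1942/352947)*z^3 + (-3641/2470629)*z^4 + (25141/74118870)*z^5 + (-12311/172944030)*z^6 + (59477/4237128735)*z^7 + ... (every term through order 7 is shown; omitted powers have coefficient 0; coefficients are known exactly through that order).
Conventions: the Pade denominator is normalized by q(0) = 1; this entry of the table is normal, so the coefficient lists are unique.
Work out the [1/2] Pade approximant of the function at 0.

The Pade approximant has numerator coefficients [-4/1715, 468474113/31715121130]; denominator coefficients [1, 8972413/9246391, 318092869/582522633].

Taylor coefficients needed (read off): a_0 = -4/1715, a_1 = 409/24010, a_2 = -23077/1512630, a_3 = 1942/352947.
Write the denominator as Q(z) = 1 + q1*z + q2*z^2. Requiring Q*f - P = O(z^4) with deg P <= 1 kills the coefficients of z^2..z^3 in Q*f:
  z^2: a_2 + q1*a_1 + q2*a_0 = 0, i.e. -23077/1512630 + (409/24010)*q1 + (-4/1715)*q2 = 0.
  z^3: a_3 + q1*a_2 + q2*a_1 = 0, i.e. 1942/352947 + (-23077/1512630)*q1 + (409/24010)*q2 = 0.
Solving this linear system: q1 = 8972413/9246391, q2 = 318092869/582522633.
The numerator is Q*f truncated at degree 1: P0 = a_0 = -4/1715; P1 = a_1 + q1*a_0 = 468474113/31715121130.


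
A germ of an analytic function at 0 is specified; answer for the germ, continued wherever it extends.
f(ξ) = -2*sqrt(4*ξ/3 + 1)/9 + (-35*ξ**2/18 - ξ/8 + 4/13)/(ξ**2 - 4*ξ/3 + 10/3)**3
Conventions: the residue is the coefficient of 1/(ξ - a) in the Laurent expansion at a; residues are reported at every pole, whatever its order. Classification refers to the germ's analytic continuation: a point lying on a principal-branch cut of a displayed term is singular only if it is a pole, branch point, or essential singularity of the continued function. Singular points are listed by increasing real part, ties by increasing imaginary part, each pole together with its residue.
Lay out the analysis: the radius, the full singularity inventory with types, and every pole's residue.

Radius of convergence at 0: 3/4.
At -3/4: an algebraic (square-root) branch point.
At (2/3) - ((1/3)*sqrt(26))*i: a pole of order 3; residue -((95235/14623232)*sqrt(26))*i.
At (2/3) + ((1/3)*sqrt(26))*i: a pole of order 3; residue ((95235/14623232)*sqrt(26))*i.


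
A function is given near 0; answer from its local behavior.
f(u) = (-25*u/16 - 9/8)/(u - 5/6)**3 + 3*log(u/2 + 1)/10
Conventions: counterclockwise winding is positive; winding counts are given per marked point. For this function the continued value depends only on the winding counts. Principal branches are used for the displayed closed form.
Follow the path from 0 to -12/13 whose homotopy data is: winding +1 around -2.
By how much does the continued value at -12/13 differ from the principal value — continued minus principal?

Continued minus principal equals (3/5)*pi*i.

The rational part is single-valued and drops out of the difference; each branch term changes only by its own monodromy.
(3/10)*log(1 - u/(-2)): each positive loop around -2 adds 2*pi*i to the log, so winding +1 contributes (3/10)*(1)*2*pi*i = (3/5)*pi*i.
Summing the contributions at u = -12/13 gives (3/5)*pi*i.


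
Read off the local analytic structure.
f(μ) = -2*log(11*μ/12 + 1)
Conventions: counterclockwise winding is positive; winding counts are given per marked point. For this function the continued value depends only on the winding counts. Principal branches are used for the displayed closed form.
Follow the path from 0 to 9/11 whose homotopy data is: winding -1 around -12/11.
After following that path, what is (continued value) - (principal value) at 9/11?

The rational part is single-valued and drops out of the difference; each branch term changes only by its own monodromy.
(-2)*log(1 - μ/(-12/11)): each positive loop around -12/11 adds 2*pi*i to the log, so winding -1 contributes (-2)*(-1)*2*pi*i = (4)*pi*i.
Summing the contributions at μ = 9/11 gives (4)*pi*i.

Continued minus principal equals (4)*pi*i.


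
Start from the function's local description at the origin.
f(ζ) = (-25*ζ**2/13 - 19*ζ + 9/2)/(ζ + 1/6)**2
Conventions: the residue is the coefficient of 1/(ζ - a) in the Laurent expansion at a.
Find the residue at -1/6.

At the order-2 pole -1/6 set g(ζ) = (ζ - (-1/6))^2*f(ζ) = -25*ζ**2/13 - 19*ζ + 9/2.
Order-2 pole: residue = g'(a); g'(-1/6) = -716/39, so the residue is -716/39.

The residue is -716/39.


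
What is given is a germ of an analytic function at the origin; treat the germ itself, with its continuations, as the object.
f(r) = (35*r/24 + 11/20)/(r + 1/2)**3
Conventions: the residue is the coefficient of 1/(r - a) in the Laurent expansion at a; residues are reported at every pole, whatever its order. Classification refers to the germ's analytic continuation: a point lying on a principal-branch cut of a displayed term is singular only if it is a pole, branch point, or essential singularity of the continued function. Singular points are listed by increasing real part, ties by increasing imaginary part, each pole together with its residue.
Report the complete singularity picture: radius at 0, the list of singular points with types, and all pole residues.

Radius of convergence at 0: 1/2.
At -1/2: a pole of order 3; residue 0.

Denominator factor (r + 1/2)^3: pole of order 3 at -1/2, modulus 1/2.
The radius of convergence is the smallest modulus among the singular points: 1/2.
At the order-3 pole -1/2 set g(r) = (r - (-1/2))^3*f(r) = 35*r/24 + 11/20.
Order-3 pole: residue = g''(a)/2; g''(-1/2) = 0, so the residue is 0.


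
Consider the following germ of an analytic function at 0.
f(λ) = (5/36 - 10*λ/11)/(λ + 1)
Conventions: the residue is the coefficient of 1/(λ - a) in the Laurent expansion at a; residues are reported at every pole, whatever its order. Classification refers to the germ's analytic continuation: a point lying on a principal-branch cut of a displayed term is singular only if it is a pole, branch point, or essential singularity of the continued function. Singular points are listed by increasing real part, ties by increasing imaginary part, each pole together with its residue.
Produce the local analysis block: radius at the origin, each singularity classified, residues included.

Denominator factor (λ + 1): pole of order 1 at -1, modulus 1.
The radius of convergence is the smallest modulus among the singular points: 1.
At the order-1 pole -1 set g(λ) = (λ - (-1))*f(λ) = 5/36 - 10*λ/11.
Simple pole: residue = g(a) at a = -1, which is 415/396.

Radius of convergence at 0: 1.
At -1: a pole of order 1; residue 415/396.


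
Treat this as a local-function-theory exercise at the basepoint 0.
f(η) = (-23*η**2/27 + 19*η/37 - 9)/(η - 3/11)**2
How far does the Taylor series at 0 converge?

The radius of convergence is 3/11.

Denominator factor (η - 3/11)^2: pole of order 2 at 3/11, modulus 3/11.
The radius of convergence is the smallest modulus among the singular points: 3/11.


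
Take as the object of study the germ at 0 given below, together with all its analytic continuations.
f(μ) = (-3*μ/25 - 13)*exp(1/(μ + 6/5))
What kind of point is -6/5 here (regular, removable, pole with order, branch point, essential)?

The point is an essential singularity.

The exponent 1/(μ - (-6/5)) has a pole at -6/5, so exp(1/(μ - (-6/5))) takes every nonzero value near it: an essential singularity (not a pole of any order).


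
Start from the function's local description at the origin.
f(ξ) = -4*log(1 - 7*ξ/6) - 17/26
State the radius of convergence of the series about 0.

The radius of convergence is 6/7.

Branch term (-4)*log(1 - ξ/(6/7)): its argument vanishes at ξ = 6/7, a logarithmic branch point, modulus 6/7.
The radius of convergence is the smallest modulus among the singular points: 6/7.


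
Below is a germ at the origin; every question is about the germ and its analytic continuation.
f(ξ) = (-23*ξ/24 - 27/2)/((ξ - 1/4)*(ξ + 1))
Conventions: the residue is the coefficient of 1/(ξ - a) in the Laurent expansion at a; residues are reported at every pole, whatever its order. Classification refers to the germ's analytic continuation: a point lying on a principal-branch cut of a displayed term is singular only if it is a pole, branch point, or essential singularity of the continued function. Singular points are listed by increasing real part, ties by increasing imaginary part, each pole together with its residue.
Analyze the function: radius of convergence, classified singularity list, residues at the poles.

Radius of convergence at 0: 1/4.
At -1: a pole of order 1; residue 301/30.
At 1/4: a pole of order 1; residue -1319/120.

Denominator factor (ξ - 1/4): pole of order 1 at 1/4, modulus 1/4.
Denominator factor (ξ + 1): pole of order 1 at -1, modulus 1.
The radius of convergence is the smallest modulus among the singular points: 1/4.
At the order-1 pole -1 set g(ξ) = (ξ - (-1))*f(ξ) = (-23*ξ/24 - 27/2)/(ξ - 1/4).
Simple pole: residue = g(a) at a = -1, which is 301/30.
At the order-1 pole 1/4 set g(ξ) = (ξ - (1/4))*f(ξ) = (-23*ξ/24 - 27/2)/(ξ + 1).
Simple pole: residue = g(a) at a = 1/4, which is -1319/120.
List the singular points by increasing real part (a conjugate pair: the negative imaginary part first).


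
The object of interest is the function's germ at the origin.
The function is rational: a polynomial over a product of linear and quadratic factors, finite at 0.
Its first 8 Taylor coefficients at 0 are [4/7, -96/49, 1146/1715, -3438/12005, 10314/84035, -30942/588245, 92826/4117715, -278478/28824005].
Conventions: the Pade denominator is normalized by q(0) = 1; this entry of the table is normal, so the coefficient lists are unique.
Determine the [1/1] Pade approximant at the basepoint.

The Pade approximant has numerator coefficients [4/7, -247/140]; denominator coefficients [1, 191/560].

Taylor coefficients needed (read off): a_0 = 4/7, a_1 = -96/49, a_2 = 1146/1715.
Write the denominator as Q(θ) = 1 + q1*θ. Requiring Q*f - P = O(θ^3) with deg P <= 1 kills the coefficients of θ^2..θ^2 in Q*f:
  θ^2: a_2 + q1*a_1 = 0, i.e. 1146/1715 + (-96/49)*q1 = 0.
Solving this linear system: q1 = 191/560.
The numerator is Q*f truncated at degree 1: P0 = a_0 = 4/7; P1 = a_1 + q1*a_0 = -247/140.


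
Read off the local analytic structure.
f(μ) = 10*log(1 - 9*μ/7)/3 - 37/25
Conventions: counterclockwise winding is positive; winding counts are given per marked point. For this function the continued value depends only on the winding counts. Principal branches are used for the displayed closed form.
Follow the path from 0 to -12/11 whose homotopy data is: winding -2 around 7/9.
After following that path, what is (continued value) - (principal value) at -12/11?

Continued minus principal equals -(40/3)*pi*i.

The rational part is single-valued and drops out of the difference; each branch term changes only by its own monodromy.
(10/3)*log(1 - μ/(7/9)): each positive loop around 7/9 adds 2*pi*i to the log, so winding -2 contributes (10/3)*(-2)*2*pi*i = -(40/3)*pi*i.
Summing the contributions at μ = -12/11 gives -(40/3)*pi*i.


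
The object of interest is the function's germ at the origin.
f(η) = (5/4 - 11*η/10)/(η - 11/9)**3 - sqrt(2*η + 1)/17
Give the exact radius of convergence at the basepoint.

Denominator factor (η - 11/9)^3: pole of order 3 at 11/9, modulus 11/9.
Branch term (-1/17)*sqrt(1 - η/(-1/2)): its argument vanishes at η = -1/2, a square-root branch point, modulus 1/2.
The radius of convergence is the smallest modulus among the singular points: 1/2.

The radius of convergence is 1/2.


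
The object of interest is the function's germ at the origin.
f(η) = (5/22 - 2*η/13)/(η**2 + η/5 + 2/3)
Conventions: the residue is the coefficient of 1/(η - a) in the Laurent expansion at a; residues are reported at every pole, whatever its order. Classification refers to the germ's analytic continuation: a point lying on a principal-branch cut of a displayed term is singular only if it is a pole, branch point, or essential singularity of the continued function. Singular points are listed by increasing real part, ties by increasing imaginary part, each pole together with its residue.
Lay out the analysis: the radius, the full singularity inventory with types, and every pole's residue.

Radius of convergence at 0: (1/3)*sqrt(6).
At (-1/10) - ((1/30)*sqrt(591))*i: a pole of order 1; residue (-1/13) + ((347/56342)*sqrt(591))*i.
At (-1/10) + ((1/30)*sqrt(591))*i: a pole of order 1; residue (-1/13) - ((347/56342)*sqrt(591))*i.

Denominator factor (η**2 + η/5 + 2/3): discriminant -197/75, complex-conjugate roots (-1/10) + ((1/30)*sqrt(591))*i and (-1/10) - ((1/30)*sqrt(591))*i; poles of order 1, moduli (1/3)*sqrt(6) and (1/3)*sqrt(6).
The radius of convergence is the smallest modulus among the singular points: (1/3)*sqrt(6).
The factor η**2 + η/5 + 2/3 splits as (η - a)(η - a') with a = (-1/10) - ((1/30)*sqrt(591))*i, a' = (-1/10) + ((1/30)*sqrt(591))*i. At the order-1 pole a set g(η) = (η - a)*f(η) = [5/22 - 2*η/13] / (η - a').
Simple pole: residue = g(a) at a = (-1/10) - ((1/30)*sqrt(591))*i, which is (-1/13) + ((347/56342)*sqrt(591))*i.
The factor η**2 + η/5 + 2/3 splits as (η - a)(η - a') with a = (-1/10) + ((1/30)*sqrt(591))*i, a' = (-1/10) - ((1/30)*sqrt(591))*i. At the order-1 pole a set g(η) = (η - a)*f(η) = [5/22 - 2*η/13] / (η - a').
Simple pole: residue = g(a) at a = (-1/10) + ((1/30)*sqrt(591))*i, which is (-1/13) - ((347/56342)*sqrt(591))*i.
List the singular points by increasing real part (a conjugate pair: the negative imaginary part first).


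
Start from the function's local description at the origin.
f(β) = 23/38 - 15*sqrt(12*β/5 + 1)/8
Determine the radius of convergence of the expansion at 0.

The radius of convergence is 5/12.

Branch term (-15/8)*sqrt(1 - β/(-5/12)): its argument vanishes at β = -5/12, a square-root branch point, modulus 5/12.
The radius of convergence is the smallest modulus among the singular points: 5/12.


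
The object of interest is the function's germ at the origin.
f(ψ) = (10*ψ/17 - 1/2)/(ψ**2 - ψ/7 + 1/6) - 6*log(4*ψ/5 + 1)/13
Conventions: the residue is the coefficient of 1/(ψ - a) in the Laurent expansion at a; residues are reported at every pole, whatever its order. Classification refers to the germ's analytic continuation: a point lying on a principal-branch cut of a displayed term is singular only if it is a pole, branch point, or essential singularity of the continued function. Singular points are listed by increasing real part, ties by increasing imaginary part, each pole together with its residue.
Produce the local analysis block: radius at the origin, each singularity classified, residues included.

Denominator factor (ψ**2 - ψ/7 + 1/6): discriminant -95/147, complex-conjugate roots (1/14) + ((1/42)*sqrt(285))*i and (1/14) - ((1/42)*sqrt(285))*i; poles of order 1, moduli (1/6)*sqrt(6) and (1/6)*sqrt(6).
Branch term (-6/13)*log(1 - ψ/(-5/4)): its argument vanishes at ψ = -5/4, a logarithmic branch point, modulus 5/4.
The radius of convergence is the smallest modulus among the singular points: (1/6)*sqrt(6).
The branch term is analytic at (1/14) - ((1/42)*sqrt(285))*i and contributes nothing to the residue; only the rational part matters.
The factor ψ**2 - ψ/7 + 1/6 splits as (ψ - a)(ψ - a') with a = (1/14) - ((1/42)*sqrt(285))*i, a' = (1/14) + ((1/42)*sqrt(285))*i. At the order-1 pole a set g(ψ) = (ψ - a)*(rational part) = [10*ψ/17 - 1/2] / (ψ - a').
Simple pole: residue = g(a) at a = (1/14) - ((1/42)*sqrt(285))*i, which is (5/17) - ((109/3230)*sqrt(285))*i.
The branch term is analytic at (1/14) + ((1/42)*sqrt(285))*i and contributes nothing to the residue; only the rational part matters.
The factor ψ**2 - ψ/7 + 1/6 splits as (ψ - a)(ψ - a') with a = (1/14) + ((1/42)*sqrt(285))*i, a' = (1/14) - ((1/42)*sqrt(285))*i. At the order-1 pole a set g(ψ) = (ψ - a)*(rational part) = [10*ψ/17 - 1/2] / (ψ - a').
Simple pole: residue = g(a) at a = (1/14) + ((1/42)*sqrt(285))*i, which is (5/17) + ((109/3230)*sqrt(285))*i.
List the singular points by increasing real part (a conjugate pair: the negative imaginary part first).

Radius of convergence at 0: (1/6)*sqrt(6).
At -5/4: a logarithmic branch point.
At (1/14) - ((1/42)*sqrt(285))*i: a pole of order 1; residue (5/17) - ((109/3230)*sqrt(285))*i.
At (1/14) + ((1/42)*sqrt(285))*i: a pole of order 1; residue (5/17) + ((109/3230)*sqrt(285))*i.


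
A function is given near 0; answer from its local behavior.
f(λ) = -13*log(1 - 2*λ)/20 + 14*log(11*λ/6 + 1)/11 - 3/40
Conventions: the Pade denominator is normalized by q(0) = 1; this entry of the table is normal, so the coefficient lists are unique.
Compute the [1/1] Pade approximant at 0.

Taylor coefficients needed (expand at 0): a_0 = -3/40, a_1 = 109/30, a_2 = -151/180.
Write the denominator as Q(λ) = 1 + q1*λ. Requiring Q*f - P = O(λ^3) with deg P <= 1 kills the coefficients of λ^2..λ^2 in Q*f:
  λ^2: a_2 + q1*a_1 = 0, i.e. -151/180 + (109/30)*q1 = 0.
Solving this linear system: q1 = 151/654.
The numerator is Q*f truncated at degree 1: P0 = a_0 = -3/40; P1 = a_1 + q1*a_0 = 18919/5232.

The Pade approximant has numerator coefficients [-3/40, 18919/5232]; denominator coefficients [1, 151/654].


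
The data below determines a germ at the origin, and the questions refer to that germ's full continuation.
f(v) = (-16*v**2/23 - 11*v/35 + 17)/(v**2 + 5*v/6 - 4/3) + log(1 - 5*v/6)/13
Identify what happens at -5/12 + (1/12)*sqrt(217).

The denominator factor v**2 + 5*v/6 - 4/3 vanishes at -5/12 + (1/12)*sqrt(217) and appears to the power 1; the numerator there equals 92515/5796 + (641/28980)*sqrt(217), nonzero, and no other factor vanishes.
The branch terms are analytic at this point.
Hence a pole whose order is the multiplicity, 1.

The point is a pole of order 1.


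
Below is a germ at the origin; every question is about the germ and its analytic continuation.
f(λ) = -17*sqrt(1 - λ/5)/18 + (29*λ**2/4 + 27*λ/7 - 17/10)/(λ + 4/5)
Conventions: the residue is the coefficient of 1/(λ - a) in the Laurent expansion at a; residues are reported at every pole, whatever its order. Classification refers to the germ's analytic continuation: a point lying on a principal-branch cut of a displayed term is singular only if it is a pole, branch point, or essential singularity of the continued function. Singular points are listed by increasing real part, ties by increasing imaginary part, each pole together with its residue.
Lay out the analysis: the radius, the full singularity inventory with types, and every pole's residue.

Denominator factor (λ + 4/5): pole of order 1 at -4/5, modulus 4/5.
Branch term (-17/18)*sqrt(1 - λ/(5)): its argument vanishes at λ = 5, a square-root branch point, modulus 5.
The radius of convergence is the smallest modulus among the singular points: 4/5.
The branch term is analytic at -4/5 and contributes nothing to the residue; only the rational part matters.
At the order-1 pole -4/5 set g(λ) = (λ - (-4/5))*(rational part) = 29*λ**2/4 + 27*λ/7 - 17/10.
Simple pole: residue = g(a) at a = -4/5, which is -51/350.
List the singular points by increasing real part (a conjugate pair: the negative imaginary part first).

Radius of convergence at 0: 4/5.
At -4/5: a pole of order 1; residue -51/350.
At 5: an algebraic (square-root) branch point.


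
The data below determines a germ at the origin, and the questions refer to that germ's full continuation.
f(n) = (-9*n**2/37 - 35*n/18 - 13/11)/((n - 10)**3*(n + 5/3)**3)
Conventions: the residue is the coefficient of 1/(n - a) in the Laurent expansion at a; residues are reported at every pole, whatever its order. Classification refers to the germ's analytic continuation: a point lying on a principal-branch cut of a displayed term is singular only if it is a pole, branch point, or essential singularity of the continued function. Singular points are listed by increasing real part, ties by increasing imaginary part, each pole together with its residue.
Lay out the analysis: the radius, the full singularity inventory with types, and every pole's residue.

Denominator factor (n + 5/3)^3: pole of order 3 at -5/3, modulus 5/3.
Denominator factor (n - 10)^3: pole of order 3 at 10, modulus 10.
The radius of convergence is the smallest modulus among the singular points: 5/3.
At the order-3 pole -5/3 set g(n) = (n - (-5/3))^3*f(n) = (-9*n**2/37 - 35*n/18 - 13/11)/(n - 10)**3.
Order-3 pole: residue = g''(a)/2; g''(-5/3) = 1822203/3053771875, so the residue is 1822203/6107543750.
At the order-3 pole 10 set g(n) = (n - (10))^3*f(n) = (-9*n**2/37 - 35*n/18 - 13/11)/(n + 5/3)**3.
Order-3 pole: residue = g''(a)/2; g''(10) = -1822203/3053771875, so the residue is -1822203/6107543750.
List the singular points by increasing real part (a conjugate pair: the negative imaginary part first).

Radius of convergence at 0: 5/3.
At -5/3: a pole of order 3; residue 1822203/6107543750.
At 10: a pole of order 3; residue -1822203/6107543750.


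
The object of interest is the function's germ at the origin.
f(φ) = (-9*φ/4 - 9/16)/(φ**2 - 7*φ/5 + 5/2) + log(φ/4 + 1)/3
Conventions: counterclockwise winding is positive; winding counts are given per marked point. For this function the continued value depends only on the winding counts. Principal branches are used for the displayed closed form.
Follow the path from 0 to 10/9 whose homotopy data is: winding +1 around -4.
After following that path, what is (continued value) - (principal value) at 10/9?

Continued minus principal equals (2/3)*pi*i.

The rational part is single-valued and drops out of the difference; each branch term changes only by its own monodromy.
(1/3)*log(1 - φ/(-4)): each positive loop around -4 adds 2*pi*i to the log, so winding +1 contributes (1/3)*(1)*2*pi*i = (2/3)*pi*i.
Summing the contributions at φ = 10/9 gives (2/3)*pi*i.


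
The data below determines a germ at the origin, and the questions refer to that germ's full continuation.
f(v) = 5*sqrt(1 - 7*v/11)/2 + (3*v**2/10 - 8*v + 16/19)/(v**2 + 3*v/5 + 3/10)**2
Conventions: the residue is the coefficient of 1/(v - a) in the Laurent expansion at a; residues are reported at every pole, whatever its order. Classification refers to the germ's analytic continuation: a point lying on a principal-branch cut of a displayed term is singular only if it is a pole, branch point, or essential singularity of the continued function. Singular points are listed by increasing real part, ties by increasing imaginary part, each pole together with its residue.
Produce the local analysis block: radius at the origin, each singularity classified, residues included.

Radius of convergence at 0: (1/10)*sqrt(30).
At (-3/10) - ((1/10)*sqrt(21))*i: a pole of order 2; residue ((31655/16758)*sqrt(21))*i.
At (-3/10) + ((1/10)*sqrt(21))*i: a pole of order 2; residue -((31655/16758)*sqrt(21))*i.
At 11/7: an algebraic (square-root) branch point.


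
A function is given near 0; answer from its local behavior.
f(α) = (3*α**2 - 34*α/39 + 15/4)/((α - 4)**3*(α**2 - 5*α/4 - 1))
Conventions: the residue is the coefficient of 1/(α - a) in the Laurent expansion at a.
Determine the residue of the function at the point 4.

At the order-3 pole 4 set g(α) = (α - (4))^3*f(α) = (3*α**2 - 34*α/39 + 15/4)/(α**2 - 5*α/4 - 1).
Order-3 pole: residue = g''(a)/2; g''(4) = 87397/96000, so the residue is 87397/192000.

The residue is 87397/192000.


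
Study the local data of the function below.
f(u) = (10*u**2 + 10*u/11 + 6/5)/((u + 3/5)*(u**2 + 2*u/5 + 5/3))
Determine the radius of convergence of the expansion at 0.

The radius of convergence is 3/5.

Denominator factor (u**2 + 2*u/5 + 5/3): discriminant -488/75, complex-conjugate roots (-1/5) + ((1/15)*sqrt(366))*i and (-1/5) - ((1/15)*sqrt(366))*i; poles of order 1, moduli (1/3)*sqrt(15) and (1/3)*sqrt(15).
Denominator factor (u + 3/5): pole of order 1 at -3/5, modulus 3/5.
The radius of convergence is the smallest modulus among the singular points: 3/5.


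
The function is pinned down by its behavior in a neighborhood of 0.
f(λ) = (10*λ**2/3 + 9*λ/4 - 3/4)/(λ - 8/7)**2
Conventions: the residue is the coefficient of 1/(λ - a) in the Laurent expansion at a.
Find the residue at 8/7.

The residue is 829/84.

At the order-2 pole 8/7 set g(λ) = (λ - (8/7))^2*f(λ) = 10*λ**2/3 + 9*λ/4 - 3/4.
Order-2 pole: residue = g'(a); g'(8/7) = 829/84, so the residue is 829/84.


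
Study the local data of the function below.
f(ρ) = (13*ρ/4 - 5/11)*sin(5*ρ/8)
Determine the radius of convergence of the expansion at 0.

The factor sin(5*ρ/8) is entire and contributes no finite singular point.
The polynomial part has no poles.
No finite singular points: the Taylor series at 0 converges everywhere.

The radius of convergence is infinite.


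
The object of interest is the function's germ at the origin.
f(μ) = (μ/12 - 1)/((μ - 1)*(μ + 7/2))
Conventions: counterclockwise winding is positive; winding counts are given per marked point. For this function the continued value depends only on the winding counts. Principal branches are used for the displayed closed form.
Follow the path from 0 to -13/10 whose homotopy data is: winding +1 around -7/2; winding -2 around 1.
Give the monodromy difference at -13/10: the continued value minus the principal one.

Continued minus principal equals 0.

The function is rational, hence single-valued: continuing it around any pole returns the same value, so the difference is 0.


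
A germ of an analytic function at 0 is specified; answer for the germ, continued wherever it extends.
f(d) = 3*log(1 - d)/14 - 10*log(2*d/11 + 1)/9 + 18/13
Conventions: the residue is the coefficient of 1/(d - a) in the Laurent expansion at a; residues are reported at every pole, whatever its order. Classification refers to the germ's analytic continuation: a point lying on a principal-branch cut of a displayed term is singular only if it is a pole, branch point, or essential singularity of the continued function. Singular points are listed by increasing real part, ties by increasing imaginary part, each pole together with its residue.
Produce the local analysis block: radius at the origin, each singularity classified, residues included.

Branch term (3/14)*log(1 - d/(1)): its argument vanishes at d = 1, a logarithmic branch point, modulus 1.
Branch term (-10/9)*log(1 - d/(-11/2)): its argument vanishes at d = -11/2, a logarithmic branch point, modulus 11/2.
The radius of convergence is the smallest modulus among the singular points: 1.
List the singular points by increasing real part (a conjugate pair: the negative imaginary part first).

Radius of convergence at 0: 1.
At -11/2: a logarithmic branch point.
At 1: a logarithmic branch point.


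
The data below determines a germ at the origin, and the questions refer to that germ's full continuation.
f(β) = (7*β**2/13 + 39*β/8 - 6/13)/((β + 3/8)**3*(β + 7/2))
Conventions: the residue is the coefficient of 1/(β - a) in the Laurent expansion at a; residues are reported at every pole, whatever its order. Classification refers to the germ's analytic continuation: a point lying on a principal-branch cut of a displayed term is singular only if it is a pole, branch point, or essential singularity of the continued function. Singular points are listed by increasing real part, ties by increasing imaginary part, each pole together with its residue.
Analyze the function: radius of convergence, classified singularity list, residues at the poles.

Denominator factor (β + 7/2): pole of order 1 at -7/2, modulus 7/2.
Denominator factor (β + 3/8)^3: pole of order 3 at -3/8, modulus 3/8.
The radius of convergence is the smallest modulus among the singular points: 3/8.
At the order-1 pole -7/2 set g(β) = (β - (-7/2))*f(β) = (7*β**2/13 + 39*β/8 - 6/13)/(β + 3/8)**3.
Simple pole: residue = g(a) at a = -7/2, which is 72736/203125.
At the order-3 pole -3/8 set g(β) = (β - (-3/8))^3*f(β) = (7*β**2/13 + 39*β/8 - 6/13)/(β + 7/2).
Order-3 pole: residue = g''(a)/2; g''(-3/8) = -145472/203125, so the residue is -72736/203125.
List the singular points by increasing real part (a conjugate pair: the negative imaginary part first).

Radius of convergence at 0: 3/8.
At -7/2: a pole of order 1; residue 72736/203125.
At -3/8: a pole of order 3; residue -72736/203125.


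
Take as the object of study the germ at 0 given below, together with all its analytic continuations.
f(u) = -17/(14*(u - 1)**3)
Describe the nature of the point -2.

Denominator factors: u - 1 = -3 at u = -2 — none vanishes.
So the germ continues analytically to -2.

The point is a regular point.


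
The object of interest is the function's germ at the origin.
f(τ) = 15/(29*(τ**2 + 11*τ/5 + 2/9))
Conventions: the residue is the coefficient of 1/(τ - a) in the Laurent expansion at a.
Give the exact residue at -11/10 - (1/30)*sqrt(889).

The residue is -(225/25781)*sqrt(889).

The factor τ**2 + 11*τ/5 + 2/9 splits as (τ - a)(τ - a') with a = -11/10 - (1/30)*sqrt(889), a' = -11/10 + (1/30)*sqrt(889). At the order-1 pole a set g(τ) = (τ - a)*f(τ) = [15/29] / (τ - a').
Simple pole: residue = g(a) at a = -11/10 - (1/30)*sqrt(889), which is -(225/25781)*sqrt(889).


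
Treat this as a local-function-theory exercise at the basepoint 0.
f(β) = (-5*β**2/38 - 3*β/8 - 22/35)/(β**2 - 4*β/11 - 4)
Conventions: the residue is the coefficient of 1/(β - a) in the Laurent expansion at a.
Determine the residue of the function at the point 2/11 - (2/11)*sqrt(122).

The factor β**2 - 4*β/11 - 4 splits as (β - a)(β - a') with a = 2/11 - (2/11)*sqrt(122), a' = 2/11 + (2/11)*sqrt(122). At the order-1 pole a set g(β) = (β - a)*f(β) = [-5*β**2/38 - 3*β/8 - 22/35] / (β - a').
Simple pole: residue = g(a) at a = 2/11 - (2/11)*sqrt(122), which is -707/3344 + (396457/14278880)*sqrt(122).

The residue is -707/3344 + (396457/14278880)*sqrt(122).


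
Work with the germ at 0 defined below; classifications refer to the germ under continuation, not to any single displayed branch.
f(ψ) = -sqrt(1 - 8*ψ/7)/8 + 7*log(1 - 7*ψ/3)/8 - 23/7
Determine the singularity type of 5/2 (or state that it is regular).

The point is a regular point.

There is no denominator, hence no pole anywhere.
Branch term sqrt(1 - ψ/(7/8)): argument at 5/2 is -13/7, nonzero, so 5/2 is not its branch point (a point on a principal cut is still regular for the continued germ).
Branch term log(1 - ψ/(3/7)): argument at 5/2 is -29/6, nonzero, so 5/2 is not its branch point (a point on a principal cut is still regular for the continued germ).
So the germ continues analytically to 5/2.


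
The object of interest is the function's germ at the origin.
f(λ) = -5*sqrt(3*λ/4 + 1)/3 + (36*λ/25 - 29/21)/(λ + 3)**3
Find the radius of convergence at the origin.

The radius of convergence is 4/3.

Denominator factor (λ + 3)^3: pole of order 3 at -3, modulus 3.
Branch term (-5/3)*sqrt(1 - λ/(-4/3)): its argument vanishes at λ = -4/3, a square-root branch point, modulus 4/3.
The radius of convergence is the smallest modulus among the singular points: 4/3.


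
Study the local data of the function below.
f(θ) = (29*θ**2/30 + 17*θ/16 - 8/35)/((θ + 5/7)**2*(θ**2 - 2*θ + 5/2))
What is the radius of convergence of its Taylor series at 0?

Denominator factor (θ + 5/7)^2: pole of order 2 at -5/7, modulus 5/7.
Denominator factor (θ**2 - 2*θ + 5/2): discriminant -6, complex-conjugate roots (1) + ((1/2)*sqrt(6))*i and (1) - ((1/2)*sqrt(6))*i; poles of order 1, moduli (1/2)*sqrt(10) and (1/2)*sqrt(10).
The radius of convergence is the smallest modulus among the singular points: 5/7.

The radius of convergence is 5/7.


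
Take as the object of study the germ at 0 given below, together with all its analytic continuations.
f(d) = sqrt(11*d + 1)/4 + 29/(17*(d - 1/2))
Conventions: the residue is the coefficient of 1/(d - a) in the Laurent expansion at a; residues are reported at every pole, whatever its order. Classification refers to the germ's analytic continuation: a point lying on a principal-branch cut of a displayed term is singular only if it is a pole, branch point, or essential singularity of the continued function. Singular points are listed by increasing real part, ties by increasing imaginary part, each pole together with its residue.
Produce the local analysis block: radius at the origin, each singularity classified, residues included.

Denominator factor (d - 1/2): pole of order 1 at 1/2, modulus 1/2.
Branch term (1/4)*sqrt(1 - d/(-1/11)): its argument vanishes at d = -1/11, a square-root branch point, modulus 1/11.
The radius of convergence is the smallest modulus among the singular points: 1/11.
The branch term is analytic at 1/2 and contributes nothing to the residue; only the rational part matters.
At the order-1 pole 1/2 set g(d) = (d - (1/2))*(rational part) = 29/17.
Simple pole: residue = g(a) at a = 1/2, which is 29/17.
List the singular points by increasing real part (a conjugate pair: the negative imaginary part first).

Radius of convergence at 0: 1/11.
At -1/11: an algebraic (square-root) branch point.
At 1/2: a pole of order 1; residue 29/17.


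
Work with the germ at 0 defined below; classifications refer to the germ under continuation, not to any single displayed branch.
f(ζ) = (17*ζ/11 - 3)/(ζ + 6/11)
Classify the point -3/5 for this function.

Denominator factors: ζ + 6/11 = -3/55 at ζ = -3/5 — none vanishes.
So the germ continues analytically to -3/5.

The point is a regular point.


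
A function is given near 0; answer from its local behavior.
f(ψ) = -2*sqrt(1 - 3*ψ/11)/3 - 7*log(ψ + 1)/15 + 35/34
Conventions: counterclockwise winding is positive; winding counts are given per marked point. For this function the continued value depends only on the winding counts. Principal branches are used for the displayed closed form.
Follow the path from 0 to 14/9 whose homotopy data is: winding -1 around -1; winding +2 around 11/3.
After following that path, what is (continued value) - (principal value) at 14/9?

Continued minus principal equals (14/15)*pi*i.

The rational part is single-valued and drops out of the difference; each branch term changes only by its own monodromy.
(-7/15)*log(1 - ψ/(-1)): each positive loop around -1 adds 2*pi*i to the log, so winding -1 contributes (-7/15)*(-1)*2*pi*i = (14/15)*pi*i.
(-2/3)*sqrt(1 - ψ/(11/3)): winding +2 is even, the square root returns to the same sheet, contribution 0.
Summing the contributions at ψ = 14/9 gives (14/15)*pi*i.


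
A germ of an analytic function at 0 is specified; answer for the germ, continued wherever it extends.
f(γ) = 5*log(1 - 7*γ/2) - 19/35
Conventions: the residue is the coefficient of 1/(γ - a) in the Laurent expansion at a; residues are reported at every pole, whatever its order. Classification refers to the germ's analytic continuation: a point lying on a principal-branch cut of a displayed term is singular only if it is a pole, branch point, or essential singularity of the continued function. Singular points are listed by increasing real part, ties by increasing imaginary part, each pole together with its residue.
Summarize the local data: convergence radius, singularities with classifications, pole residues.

Radius of convergence at 0: 2/7.
At 2/7: a logarithmic branch point.

Branch term (5)*log(1 - γ/(2/7)): its argument vanishes at γ = 2/7, a logarithmic branch point, modulus 2/7.
The radius of convergence is the smallest modulus among the singular points: 2/7.
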